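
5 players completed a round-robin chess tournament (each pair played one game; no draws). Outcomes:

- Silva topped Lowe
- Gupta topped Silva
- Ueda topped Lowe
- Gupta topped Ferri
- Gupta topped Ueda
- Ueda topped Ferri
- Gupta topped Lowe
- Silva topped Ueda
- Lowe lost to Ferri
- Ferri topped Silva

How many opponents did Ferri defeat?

Ferri's results: beat Lowe, Silva; lost to Gupta, Ueda.
That is 2 wins.

2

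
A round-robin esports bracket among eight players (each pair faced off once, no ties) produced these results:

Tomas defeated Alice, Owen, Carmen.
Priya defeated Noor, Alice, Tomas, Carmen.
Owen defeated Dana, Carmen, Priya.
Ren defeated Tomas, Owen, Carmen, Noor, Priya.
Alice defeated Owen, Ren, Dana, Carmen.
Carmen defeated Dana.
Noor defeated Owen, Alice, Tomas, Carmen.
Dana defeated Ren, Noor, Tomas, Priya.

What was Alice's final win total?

Alice's results: beat Dana, Carmen, Owen, Ren; lost to Priya, Tomas, Noor.
That is 4 wins.

4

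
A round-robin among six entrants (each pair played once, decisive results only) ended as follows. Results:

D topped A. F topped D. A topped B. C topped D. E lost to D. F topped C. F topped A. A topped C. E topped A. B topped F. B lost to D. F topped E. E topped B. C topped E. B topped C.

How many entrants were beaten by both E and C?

0

E beat: A, B.
C beat: D, E.
No one was beaten by both.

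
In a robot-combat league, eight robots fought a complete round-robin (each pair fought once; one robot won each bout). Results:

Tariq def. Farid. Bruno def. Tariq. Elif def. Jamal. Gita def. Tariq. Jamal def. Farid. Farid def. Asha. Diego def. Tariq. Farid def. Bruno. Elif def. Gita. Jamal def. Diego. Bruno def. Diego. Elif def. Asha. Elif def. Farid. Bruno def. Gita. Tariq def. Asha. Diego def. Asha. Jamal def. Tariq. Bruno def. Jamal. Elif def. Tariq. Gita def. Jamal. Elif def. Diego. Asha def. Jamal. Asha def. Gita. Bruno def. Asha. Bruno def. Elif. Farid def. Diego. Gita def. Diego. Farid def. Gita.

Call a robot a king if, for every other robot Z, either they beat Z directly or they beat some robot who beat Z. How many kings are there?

Elif reaches everyone (king).
Bruno reaches everyone (king).
Tariq cannot reach Elif in two steps.
Gita cannot reach Elif, Bruno in two steps.
Diego cannot reach Elif, Bruno in two steps.
Jamal cannot reach Elif in two steps.
Farid reaches everyone (king).
Asha cannot reach Elif, Bruno in two steps.
Kings: Elif, Bruno, Farid — 3.

3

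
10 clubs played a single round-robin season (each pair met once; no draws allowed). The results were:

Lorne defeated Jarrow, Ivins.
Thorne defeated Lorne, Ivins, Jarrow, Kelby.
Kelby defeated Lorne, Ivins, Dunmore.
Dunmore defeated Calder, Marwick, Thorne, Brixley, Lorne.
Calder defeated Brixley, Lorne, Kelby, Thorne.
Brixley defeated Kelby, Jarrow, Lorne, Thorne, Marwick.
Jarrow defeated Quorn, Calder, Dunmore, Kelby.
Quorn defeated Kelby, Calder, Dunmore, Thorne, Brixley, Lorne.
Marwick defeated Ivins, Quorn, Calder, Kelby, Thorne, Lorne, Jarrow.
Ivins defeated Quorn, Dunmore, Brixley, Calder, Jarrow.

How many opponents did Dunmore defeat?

Dunmore's results: beat Brixley, Calder, Marwick, Thorne, Lorne; lost to Ivins, Quorn, Kelby, Jarrow.
That is 5 wins.

5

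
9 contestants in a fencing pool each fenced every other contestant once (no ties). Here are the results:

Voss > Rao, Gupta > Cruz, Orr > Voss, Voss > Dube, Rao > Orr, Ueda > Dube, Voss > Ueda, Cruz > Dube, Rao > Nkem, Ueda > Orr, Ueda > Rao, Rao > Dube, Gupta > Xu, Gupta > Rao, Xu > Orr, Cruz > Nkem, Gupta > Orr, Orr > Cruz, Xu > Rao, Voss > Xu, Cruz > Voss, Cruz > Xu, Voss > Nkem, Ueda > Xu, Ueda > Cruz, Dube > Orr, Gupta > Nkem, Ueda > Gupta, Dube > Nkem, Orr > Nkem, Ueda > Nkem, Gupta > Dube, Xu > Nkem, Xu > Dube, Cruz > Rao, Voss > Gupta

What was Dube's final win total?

Dube's results: beat Nkem, Orr; lost to Xu, Cruz, Gupta, Rao, Voss, Ueda.
That is 2 wins.

2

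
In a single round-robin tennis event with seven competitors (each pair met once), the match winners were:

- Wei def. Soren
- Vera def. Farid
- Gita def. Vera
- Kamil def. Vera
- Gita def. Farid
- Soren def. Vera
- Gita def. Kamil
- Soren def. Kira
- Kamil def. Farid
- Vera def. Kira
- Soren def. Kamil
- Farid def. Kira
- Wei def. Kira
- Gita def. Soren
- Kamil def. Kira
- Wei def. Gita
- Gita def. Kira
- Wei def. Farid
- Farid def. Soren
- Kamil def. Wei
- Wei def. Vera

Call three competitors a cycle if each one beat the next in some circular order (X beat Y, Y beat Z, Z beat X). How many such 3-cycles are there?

4

Win totals: Vera 2, Wei 5, Kamil 4, Gita 5, Soren 3, Farid 2, Kira 0.
A competitor with w wins dominates both others in C(w,2) triples; summing gives 1 + 10 + 6 + 10 + 3 + 1 + 0 = 31 transitive triples.
Total triples C(7,3) = 35, so cyclic triples = 35 − 31 = 4.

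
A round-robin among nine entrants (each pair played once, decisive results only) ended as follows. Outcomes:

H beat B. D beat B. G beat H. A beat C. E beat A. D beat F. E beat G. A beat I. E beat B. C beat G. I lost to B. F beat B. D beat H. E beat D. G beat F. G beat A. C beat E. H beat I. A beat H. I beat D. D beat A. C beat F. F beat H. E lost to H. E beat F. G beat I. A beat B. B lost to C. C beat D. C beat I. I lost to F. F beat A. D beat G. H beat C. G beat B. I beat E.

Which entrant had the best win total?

C

Win totals: A 4, B 1, C 6, D 5, E 5, F 4, G 5, H 4, I 2.
C leads with 6 wins (next highest: 5).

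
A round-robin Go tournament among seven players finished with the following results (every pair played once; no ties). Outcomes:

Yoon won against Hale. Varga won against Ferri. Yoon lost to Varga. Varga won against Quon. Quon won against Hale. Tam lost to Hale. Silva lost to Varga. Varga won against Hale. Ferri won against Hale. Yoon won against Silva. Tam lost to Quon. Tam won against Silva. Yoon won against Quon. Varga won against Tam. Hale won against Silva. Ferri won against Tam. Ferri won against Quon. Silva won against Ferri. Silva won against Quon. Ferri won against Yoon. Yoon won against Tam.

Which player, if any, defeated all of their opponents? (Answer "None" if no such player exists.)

Varga has 6 wins out of 6 opponents — a perfect record.

Varga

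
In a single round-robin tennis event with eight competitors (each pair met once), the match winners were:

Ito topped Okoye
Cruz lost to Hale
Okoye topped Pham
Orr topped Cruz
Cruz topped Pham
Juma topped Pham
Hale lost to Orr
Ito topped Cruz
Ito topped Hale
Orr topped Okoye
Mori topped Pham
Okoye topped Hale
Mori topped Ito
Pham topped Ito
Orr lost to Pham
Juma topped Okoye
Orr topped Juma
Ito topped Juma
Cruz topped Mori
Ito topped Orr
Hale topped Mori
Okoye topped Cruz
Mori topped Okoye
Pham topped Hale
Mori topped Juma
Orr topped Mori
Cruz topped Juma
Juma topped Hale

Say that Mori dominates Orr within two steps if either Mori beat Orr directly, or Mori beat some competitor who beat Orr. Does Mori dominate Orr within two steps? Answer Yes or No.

Mori did not beat Orr directly.
Mori beat Pham, Juma, Ito, Okoye. Of those, Pham beat Orr.

Yes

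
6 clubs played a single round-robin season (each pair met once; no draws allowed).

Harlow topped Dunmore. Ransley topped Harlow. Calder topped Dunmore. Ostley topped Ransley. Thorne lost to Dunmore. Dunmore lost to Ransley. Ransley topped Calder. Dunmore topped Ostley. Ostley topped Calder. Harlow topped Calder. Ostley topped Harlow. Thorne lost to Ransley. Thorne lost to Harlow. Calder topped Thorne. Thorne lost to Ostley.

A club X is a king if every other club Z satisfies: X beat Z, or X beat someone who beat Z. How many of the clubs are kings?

Harlow cannot reach Ransley in two steps.
Thorne cannot reach Harlow, Dunmore, Ostley, Ransley, Calder in two steps.
Dunmore reaches everyone (king).
Ostley reaches everyone (king).
Ransley reaches everyone (king).
Calder cannot reach Harlow, Ransley in two steps.
Kings: Dunmore, Ostley, Ransley — 3.

3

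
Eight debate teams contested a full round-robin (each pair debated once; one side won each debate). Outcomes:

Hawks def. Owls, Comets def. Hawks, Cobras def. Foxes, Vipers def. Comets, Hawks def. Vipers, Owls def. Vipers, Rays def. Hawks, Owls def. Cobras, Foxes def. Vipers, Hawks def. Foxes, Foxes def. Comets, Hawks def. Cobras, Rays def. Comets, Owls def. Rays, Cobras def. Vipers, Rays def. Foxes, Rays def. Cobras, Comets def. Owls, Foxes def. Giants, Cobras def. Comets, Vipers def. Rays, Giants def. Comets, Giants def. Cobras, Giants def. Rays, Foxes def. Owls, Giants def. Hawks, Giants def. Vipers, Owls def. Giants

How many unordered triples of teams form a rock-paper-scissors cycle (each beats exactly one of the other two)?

17

Win totals: Rays 4, Vipers 2, Giants 5, Comets 2, Owls 4, Foxes 4, Cobras 3, Hawks 4.
A team with w wins dominates both others in C(w,2) triples; summing gives 6 + 1 + 10 + 1 + 6 + 6 + 3 + 6 = 39 transitive triples.
Total triples C(8,3) = 56, so cyclic triples = 56 − 39 = 17.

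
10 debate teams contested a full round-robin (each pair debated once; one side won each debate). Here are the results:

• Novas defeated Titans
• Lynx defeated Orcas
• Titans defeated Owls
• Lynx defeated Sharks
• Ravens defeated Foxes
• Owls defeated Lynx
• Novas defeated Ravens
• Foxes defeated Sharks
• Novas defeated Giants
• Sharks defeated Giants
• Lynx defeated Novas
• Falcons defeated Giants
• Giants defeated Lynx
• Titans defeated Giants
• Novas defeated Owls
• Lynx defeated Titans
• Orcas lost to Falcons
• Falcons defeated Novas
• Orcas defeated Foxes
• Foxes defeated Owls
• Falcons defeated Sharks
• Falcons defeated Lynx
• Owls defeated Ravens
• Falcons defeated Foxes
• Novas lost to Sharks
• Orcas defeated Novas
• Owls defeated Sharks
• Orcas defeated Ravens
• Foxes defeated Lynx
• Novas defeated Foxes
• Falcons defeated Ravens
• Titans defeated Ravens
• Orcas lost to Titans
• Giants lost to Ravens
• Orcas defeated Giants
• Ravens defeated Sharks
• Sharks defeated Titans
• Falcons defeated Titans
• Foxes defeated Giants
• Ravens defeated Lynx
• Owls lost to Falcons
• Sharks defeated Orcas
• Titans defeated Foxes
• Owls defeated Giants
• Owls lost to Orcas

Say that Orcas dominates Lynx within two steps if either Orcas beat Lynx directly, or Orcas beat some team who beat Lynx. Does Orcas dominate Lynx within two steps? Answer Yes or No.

Yes

Orcas did not beat Lynx directly.
Orcas beat Owls, Ravens, Foxes, Giants, Novas. Of those, Owls beat Lynx.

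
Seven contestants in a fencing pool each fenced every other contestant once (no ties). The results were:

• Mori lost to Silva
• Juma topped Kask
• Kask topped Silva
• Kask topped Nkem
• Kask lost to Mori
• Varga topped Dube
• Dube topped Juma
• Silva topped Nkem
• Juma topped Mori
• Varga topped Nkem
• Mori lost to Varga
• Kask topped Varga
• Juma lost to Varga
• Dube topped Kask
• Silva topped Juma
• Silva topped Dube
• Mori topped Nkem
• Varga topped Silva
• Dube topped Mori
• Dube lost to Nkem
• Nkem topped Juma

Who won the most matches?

Varga

Win totals: Silva 4, Mori 2, Juma 2, Dube 3, Kask 3, Varga 5, Nkem 2.
Varga leads with 5 wins (next highest: 4).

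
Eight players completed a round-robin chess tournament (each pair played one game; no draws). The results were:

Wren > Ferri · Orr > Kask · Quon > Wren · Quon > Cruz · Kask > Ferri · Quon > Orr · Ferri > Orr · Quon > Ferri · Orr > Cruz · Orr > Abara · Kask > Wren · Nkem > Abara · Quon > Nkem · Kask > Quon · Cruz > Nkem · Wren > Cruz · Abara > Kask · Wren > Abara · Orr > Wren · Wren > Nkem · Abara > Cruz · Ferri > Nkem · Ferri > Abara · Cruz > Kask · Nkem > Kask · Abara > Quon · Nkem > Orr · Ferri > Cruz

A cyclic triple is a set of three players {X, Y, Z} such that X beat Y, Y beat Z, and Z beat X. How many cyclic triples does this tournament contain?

18

Win totals: Kask 3, Wren 4, Ferri 4, Abara 3, Nkem 3, Orr 4, Quon 5, Cruz 2.
A player with w wins dominates both others in C(w,2) triples; summing gives 3 + 6 + 6 + 3 + 3 + 6 + 10 + 1 = 38 transitive triples.
Total triples C(8,3) = 56, so cyclic triples = 56 − 38 = 18.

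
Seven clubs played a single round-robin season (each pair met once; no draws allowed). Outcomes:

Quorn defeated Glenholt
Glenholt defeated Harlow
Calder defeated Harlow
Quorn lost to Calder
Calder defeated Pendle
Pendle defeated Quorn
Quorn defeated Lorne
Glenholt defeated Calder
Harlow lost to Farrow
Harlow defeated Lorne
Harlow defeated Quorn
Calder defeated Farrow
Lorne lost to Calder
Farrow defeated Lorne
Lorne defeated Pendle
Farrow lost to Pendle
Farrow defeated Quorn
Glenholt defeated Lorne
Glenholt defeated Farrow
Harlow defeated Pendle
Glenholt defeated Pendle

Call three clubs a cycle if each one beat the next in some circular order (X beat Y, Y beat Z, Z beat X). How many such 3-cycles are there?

Win totals: Lorne 1, Quorn 2, Farrow 3, Glenholt 5, Harlow 3, Pendle 2, Calder 5.
A club with w wins dominates both others in C(w,2) triples; summing gives 0 + 1 + 3 + 10 + 3 + 1 + 10 = 28 transitive triples.
Total triples C(7,3) = 35, so cyclic triples = 35 − 28 = 7.

7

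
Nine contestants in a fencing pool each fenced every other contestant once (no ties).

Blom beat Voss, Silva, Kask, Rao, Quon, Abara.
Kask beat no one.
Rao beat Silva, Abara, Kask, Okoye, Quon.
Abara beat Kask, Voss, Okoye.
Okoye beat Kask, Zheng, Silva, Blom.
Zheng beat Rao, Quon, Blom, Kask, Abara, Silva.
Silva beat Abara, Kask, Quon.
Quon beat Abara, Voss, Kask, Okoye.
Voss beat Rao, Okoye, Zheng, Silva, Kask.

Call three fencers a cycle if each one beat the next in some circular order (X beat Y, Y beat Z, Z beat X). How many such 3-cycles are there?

Win totals: Silva 3, Quon 4, Voss 5, Zheng 6, Abara 3, Okoye 4, Kask 0, Blom 6, Rao 5.
A fencer with w wins dominates both others in C(w,2) triples; summing gives 3 + 6 + 10 + 15 + 3 + 6 + 0 + 15 + 10 = 68 transitive triples.
Total triples C(9,3) = 84, so cyclic triples = 84 − 68 = 16.

16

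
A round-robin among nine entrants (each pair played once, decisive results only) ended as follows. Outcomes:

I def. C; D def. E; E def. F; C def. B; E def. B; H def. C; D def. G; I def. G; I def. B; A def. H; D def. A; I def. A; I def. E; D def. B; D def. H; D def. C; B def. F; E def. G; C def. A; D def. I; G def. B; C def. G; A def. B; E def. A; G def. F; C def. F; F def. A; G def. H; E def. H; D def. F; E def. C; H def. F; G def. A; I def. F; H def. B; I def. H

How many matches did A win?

A's results: beat B, H; lost to C, D, E, F, G, I.
That is 2 wins.

2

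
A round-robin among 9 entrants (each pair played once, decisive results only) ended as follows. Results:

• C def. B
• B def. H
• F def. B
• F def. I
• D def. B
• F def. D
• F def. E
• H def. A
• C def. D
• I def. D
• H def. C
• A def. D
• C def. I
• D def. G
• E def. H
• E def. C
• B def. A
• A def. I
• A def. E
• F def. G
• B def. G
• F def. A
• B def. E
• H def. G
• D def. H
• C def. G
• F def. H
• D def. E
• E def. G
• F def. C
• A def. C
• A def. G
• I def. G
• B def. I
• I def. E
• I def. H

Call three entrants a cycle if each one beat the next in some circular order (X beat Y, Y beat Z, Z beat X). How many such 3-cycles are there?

Win totals: A 5, B 5, C 4, D 4, E 3, F 8, G 0, H 3, I 4.
An entrant with w wins dominates both others in C(w,2) triples; summing gives 10 + 10 + 6 + 6 + 3 + 28 + 0 + 3 + 6 = 72 transitive triples.
Total triples C(9,3) = 84, so cyclic triples = 84 − 72 = 12.

12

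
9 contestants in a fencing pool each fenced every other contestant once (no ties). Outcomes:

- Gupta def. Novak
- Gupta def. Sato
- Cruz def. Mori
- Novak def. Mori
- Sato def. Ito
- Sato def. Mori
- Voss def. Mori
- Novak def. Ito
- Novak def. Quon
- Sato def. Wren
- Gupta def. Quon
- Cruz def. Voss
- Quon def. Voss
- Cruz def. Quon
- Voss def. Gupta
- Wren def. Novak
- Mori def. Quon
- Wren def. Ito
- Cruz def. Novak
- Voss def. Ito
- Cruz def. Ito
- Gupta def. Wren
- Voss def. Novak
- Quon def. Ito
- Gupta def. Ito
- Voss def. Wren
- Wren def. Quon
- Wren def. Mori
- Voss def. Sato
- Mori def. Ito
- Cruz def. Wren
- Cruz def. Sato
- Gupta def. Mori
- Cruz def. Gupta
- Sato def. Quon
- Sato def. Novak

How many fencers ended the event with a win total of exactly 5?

1

Win totals: Gupta 6, Novak 3, Cruz 8, Quon 2, Ito 0, Wren 4, Mori 2, Voss 6, Sato 5.
Exactly 5: Sato — 1 fencer.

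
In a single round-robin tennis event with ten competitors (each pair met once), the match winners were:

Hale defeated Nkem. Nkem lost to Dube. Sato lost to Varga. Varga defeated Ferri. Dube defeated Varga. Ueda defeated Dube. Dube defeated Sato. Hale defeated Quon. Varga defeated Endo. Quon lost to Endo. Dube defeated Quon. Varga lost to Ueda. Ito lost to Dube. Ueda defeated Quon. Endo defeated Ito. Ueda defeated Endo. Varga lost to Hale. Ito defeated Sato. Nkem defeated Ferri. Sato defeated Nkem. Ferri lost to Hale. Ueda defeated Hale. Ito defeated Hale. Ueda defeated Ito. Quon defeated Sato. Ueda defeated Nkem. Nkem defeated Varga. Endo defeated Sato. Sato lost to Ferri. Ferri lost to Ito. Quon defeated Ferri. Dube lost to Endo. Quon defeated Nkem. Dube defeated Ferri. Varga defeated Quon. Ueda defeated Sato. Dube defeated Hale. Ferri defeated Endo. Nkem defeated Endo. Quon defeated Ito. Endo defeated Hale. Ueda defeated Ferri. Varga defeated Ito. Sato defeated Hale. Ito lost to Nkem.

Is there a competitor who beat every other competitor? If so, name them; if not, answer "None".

Ueda

Ueda has 9 wins out of 9 opponents — a perfect record.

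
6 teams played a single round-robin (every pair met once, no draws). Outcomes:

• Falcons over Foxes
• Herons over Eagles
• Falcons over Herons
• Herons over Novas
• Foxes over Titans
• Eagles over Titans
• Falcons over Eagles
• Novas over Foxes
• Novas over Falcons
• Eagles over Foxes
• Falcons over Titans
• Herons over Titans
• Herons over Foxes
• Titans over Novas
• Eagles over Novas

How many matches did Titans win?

1

Titans' results: beat Novas; lost to Herons, Foxes, Falcons, Eagles.
That is 1 win.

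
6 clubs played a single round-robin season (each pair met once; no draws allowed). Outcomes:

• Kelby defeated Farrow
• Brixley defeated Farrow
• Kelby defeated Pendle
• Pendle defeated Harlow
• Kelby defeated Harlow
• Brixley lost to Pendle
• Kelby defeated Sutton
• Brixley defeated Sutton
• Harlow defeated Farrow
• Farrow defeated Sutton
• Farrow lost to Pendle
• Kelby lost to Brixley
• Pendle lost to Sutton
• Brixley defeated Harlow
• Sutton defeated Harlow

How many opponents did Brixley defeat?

4

Brixley's results: beat Harlow, Sutton, Farrow, Kelby; lost to Pendle.
That is 4 wins.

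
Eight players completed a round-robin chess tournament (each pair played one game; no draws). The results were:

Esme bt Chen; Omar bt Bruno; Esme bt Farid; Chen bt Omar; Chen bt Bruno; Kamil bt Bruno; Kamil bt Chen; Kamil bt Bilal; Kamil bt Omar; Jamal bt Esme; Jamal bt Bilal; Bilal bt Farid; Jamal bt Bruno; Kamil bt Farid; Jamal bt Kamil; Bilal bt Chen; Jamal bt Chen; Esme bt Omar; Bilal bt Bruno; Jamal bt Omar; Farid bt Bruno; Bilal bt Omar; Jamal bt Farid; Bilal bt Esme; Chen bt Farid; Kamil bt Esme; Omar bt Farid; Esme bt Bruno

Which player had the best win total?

Win totals: Bruno 0, Bilal 5, Farid 1, Kamil 6, Esme 4, Jamal 7, Chen 3, Omar 2.
Jamal leads with 7 wins (next highest: 6).

Jamal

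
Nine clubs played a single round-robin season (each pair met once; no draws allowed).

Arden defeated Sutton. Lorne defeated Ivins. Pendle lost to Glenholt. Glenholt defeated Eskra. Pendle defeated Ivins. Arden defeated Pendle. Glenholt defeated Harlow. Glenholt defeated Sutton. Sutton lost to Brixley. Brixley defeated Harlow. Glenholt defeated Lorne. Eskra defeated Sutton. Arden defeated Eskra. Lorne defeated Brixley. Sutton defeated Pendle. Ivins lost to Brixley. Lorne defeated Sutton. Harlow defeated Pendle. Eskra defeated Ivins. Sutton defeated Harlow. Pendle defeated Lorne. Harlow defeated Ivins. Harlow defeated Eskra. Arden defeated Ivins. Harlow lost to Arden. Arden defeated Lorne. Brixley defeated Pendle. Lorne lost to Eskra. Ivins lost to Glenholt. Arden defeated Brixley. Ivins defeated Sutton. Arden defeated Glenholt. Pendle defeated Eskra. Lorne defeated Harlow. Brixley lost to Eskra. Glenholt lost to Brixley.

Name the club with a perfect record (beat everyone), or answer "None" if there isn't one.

Arden has 8 wins out of 8 opponents — a perfect record.

Arden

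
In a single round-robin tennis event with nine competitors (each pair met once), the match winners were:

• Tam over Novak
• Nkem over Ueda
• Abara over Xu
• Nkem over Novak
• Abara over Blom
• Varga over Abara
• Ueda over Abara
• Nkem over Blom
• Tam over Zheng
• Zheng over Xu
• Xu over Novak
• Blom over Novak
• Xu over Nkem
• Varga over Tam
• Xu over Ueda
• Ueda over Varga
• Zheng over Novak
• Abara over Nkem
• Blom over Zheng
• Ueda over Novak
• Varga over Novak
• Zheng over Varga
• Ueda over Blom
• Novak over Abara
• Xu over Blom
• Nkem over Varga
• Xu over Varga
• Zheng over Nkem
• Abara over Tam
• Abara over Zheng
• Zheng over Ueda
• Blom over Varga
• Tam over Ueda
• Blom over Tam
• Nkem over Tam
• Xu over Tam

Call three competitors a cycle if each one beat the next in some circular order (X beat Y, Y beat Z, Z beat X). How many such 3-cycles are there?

21

Win totals: Nkem 5, Ueda 4, Tam 3, Abara 5, Novak 1, Varga 3, Zheng 5, Xu 6, Blom 4.
A competitor with w wins dominates both others in C(w,2) triples; summing gives 10 + 6 + 3 + 10 + 0 + 3 + 10 + 15 + 6 = 63 transitive triples.
Total triples C(9,3) = 84, so cyclic triples = 84 − 63 = 21.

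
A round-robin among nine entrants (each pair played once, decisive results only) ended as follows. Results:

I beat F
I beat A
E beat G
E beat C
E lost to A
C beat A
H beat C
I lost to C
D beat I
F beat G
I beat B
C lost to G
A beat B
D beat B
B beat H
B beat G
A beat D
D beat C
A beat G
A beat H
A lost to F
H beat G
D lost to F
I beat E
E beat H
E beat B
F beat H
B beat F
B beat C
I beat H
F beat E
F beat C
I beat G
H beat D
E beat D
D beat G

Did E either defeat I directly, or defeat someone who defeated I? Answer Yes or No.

Yes

E did not beat I directly.
E beat B, C, D, G, H. Of those, C beat I.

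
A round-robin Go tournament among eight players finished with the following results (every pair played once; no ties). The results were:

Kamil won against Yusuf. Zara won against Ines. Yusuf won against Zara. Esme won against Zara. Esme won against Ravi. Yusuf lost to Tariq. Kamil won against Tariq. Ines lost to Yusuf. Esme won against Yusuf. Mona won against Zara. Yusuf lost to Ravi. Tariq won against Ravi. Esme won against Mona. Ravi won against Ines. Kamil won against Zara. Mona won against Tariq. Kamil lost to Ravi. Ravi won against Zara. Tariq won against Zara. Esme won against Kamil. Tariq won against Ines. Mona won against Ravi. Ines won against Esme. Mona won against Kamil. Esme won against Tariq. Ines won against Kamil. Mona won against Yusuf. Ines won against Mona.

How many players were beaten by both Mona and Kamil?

Mona beat: Tariq, Yusuf, Zara, Kamil, Ravi.
Kamil beat: Tariq, Yusuf, Zara.
Both beat: Tariq, Yusuf, Zara — 3.

3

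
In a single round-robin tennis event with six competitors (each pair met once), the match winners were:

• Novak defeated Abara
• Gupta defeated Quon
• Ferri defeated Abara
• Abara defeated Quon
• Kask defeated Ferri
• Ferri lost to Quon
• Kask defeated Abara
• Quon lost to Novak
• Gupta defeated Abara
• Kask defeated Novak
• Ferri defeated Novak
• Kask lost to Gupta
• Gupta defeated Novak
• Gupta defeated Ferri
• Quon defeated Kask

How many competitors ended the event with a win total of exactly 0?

0

Win totals: Kask 3, Novak 2, Gupta 5, Abara 1, Ferri 2, Quon 2.
No competitor has exactly 0 wins.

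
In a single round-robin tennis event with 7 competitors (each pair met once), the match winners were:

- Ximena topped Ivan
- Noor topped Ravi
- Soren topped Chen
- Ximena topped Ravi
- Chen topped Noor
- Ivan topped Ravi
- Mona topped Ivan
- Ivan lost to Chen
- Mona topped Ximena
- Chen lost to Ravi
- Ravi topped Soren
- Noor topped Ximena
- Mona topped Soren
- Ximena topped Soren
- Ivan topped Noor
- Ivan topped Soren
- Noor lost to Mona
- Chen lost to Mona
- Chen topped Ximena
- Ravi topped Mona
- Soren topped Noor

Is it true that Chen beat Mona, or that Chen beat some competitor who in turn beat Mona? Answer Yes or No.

Chen did not beat Mona directly.
Chen beat Noor, Ximena, Ivan, but each of them lost to Mona. No two-step path.

No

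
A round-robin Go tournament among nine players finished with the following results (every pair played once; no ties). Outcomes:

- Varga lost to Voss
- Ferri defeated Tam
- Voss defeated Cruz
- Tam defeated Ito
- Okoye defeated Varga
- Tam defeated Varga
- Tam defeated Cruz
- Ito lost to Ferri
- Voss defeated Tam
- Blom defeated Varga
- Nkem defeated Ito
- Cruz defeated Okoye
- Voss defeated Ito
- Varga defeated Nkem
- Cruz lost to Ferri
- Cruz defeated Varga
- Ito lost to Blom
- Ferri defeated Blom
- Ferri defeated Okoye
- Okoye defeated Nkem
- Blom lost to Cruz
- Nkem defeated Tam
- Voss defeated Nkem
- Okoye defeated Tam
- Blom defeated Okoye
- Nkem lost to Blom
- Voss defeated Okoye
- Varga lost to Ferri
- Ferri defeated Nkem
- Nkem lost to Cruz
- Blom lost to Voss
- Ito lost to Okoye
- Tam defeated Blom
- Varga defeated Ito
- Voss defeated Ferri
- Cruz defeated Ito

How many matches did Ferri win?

7

Ferri's results: beat Blom, Cruz, Tam, Ito, Nkem, Varga, Okoye; lost to Voss.
That is 7 wins.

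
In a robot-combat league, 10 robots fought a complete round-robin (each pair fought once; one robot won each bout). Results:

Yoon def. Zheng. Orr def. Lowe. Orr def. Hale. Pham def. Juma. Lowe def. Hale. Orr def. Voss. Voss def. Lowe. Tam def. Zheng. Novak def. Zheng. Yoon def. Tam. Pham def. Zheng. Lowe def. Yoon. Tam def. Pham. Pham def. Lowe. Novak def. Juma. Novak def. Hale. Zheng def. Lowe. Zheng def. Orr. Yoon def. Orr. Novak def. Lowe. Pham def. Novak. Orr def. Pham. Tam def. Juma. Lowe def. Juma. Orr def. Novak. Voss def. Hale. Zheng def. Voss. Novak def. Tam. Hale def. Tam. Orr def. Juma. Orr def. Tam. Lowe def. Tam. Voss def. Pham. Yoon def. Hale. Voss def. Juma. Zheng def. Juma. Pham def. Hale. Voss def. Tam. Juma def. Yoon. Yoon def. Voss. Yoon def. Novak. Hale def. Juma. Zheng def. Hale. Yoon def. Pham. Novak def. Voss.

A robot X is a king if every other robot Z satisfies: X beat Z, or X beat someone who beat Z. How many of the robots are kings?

Novak reaches everyone (king).
Yoon reaches everyone (king).
Hale cannot reach Novak, Orr, Voss, Lowe in two steps.
Tam reaches everyone (king).
Zheng reaches everyone (king).
Orr reaches everyone (king).
Voss cannot reach Orr in two steps.
Pham reaches everyone (king).
Juma cannot reach Lowe in two steps.
Lowe reaches everyone (king).
Kings: Novak, Yoon, Tam, Zheng, Orr, Pham, Lowe — 7.

7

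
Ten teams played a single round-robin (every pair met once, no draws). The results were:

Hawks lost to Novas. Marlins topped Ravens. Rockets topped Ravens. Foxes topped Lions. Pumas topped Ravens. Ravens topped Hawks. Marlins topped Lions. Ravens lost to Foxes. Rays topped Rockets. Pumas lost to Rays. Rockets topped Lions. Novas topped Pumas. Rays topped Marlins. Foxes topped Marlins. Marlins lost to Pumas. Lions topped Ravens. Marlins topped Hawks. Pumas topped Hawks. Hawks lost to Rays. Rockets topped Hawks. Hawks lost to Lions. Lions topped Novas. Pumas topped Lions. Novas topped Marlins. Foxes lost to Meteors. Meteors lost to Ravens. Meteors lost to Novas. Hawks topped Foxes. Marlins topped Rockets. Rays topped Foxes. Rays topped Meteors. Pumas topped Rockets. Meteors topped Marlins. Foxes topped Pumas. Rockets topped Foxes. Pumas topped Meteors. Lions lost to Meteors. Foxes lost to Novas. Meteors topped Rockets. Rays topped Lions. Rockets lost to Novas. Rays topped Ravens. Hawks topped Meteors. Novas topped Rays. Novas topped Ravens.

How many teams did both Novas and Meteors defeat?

3

Novas beat: Ravens, Marlins, Meteors, Rays, Rockets, Hawks, Pumas, Foxes.
Meteors beat: Lions, Marlins, Rockets, Foxes.
Both beat: Marlins, Rockets, Foxes — 3.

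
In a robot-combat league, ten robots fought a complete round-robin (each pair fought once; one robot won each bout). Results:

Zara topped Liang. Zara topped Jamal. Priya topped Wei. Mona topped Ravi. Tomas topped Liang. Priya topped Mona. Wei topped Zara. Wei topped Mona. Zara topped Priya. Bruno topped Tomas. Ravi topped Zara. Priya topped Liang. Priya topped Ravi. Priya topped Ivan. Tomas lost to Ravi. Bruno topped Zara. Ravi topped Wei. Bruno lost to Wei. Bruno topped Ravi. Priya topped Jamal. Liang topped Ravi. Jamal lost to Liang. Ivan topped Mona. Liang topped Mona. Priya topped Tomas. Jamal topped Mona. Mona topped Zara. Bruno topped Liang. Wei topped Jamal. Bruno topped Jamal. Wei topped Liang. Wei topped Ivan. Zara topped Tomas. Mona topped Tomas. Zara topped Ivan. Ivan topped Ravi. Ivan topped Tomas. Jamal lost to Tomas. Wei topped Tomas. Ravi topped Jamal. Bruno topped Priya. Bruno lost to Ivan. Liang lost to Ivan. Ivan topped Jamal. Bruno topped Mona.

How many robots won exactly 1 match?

1

Win totals: Priya 7, Ravi 4, Tomas 2, Jamal 1, Liang 3, Wei 7, Mona 3, Bruno 7, Ivan 6, Zara 5.
Exactly 1: Jamal — 1 robot.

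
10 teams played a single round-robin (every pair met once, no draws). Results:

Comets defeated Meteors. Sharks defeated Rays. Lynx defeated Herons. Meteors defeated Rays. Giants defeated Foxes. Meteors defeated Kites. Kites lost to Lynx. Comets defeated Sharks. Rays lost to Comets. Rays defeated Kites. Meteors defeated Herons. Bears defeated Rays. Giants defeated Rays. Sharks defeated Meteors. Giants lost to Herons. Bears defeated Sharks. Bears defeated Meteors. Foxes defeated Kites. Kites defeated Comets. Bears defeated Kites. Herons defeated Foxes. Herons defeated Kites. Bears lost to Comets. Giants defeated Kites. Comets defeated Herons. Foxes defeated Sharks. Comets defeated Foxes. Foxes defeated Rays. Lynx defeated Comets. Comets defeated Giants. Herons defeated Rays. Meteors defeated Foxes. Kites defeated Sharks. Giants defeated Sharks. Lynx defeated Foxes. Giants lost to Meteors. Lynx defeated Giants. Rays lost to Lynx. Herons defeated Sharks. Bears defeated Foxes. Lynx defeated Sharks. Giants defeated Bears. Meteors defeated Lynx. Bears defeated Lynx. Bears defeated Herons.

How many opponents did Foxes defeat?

Foxes' results: beat Rays, Sharks, Kites; lost to Herons, Bears, Comets, Giants, Lynx, Meteors.
That is 3 wins.

3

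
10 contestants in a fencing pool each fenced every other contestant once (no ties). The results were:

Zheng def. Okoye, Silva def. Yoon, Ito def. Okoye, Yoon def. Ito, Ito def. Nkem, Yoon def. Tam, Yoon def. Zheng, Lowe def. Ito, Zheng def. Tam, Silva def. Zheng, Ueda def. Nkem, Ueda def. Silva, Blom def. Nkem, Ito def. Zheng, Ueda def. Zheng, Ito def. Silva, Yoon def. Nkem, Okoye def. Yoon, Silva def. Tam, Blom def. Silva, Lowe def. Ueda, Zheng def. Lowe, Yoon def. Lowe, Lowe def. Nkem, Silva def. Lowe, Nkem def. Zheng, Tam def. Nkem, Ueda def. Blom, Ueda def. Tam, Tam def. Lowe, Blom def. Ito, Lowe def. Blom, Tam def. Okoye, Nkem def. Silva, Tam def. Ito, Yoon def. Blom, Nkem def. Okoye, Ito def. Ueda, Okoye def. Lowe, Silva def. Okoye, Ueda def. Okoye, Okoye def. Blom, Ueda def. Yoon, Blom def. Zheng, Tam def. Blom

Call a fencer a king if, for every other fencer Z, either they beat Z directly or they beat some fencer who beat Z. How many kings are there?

Yoon reaches everyone (king).
Ito reaches everyone (king).
Tam reaches everyone (king).
Okoye reaches everyone (king).
Zheng cannot reach Silva in two steps.
Ueda reaches everyone (king).
Blom reaches everyone (king).
Silva reaches everyone (king).
Lowe reaches everyone (king).
Nkem cannot reach Ito, Ueda in two steps.
Kings: Yoon, Ito, Tam, Okoye, Ueda, Blom, Silva, Lowe — 8.

8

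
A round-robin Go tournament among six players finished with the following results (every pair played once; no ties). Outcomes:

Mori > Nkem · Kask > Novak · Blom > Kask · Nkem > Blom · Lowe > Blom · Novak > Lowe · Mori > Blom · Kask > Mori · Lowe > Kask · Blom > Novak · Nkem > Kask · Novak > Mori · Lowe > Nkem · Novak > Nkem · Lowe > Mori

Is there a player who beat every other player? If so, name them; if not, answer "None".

None

Highest win total is Lowe with 4 (out of 5 possible).
Lowe lost to Novak, so no player went undefeated.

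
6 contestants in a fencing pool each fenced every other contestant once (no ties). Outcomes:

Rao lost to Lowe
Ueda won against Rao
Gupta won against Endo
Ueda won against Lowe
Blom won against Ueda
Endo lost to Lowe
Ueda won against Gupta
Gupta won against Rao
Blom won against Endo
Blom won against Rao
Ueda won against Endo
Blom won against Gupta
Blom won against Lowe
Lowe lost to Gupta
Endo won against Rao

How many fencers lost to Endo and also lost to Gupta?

1

Endo beat: Rao.
Gupta beat: Rao, Lowe, Endo.
Both beat: Rao — 1.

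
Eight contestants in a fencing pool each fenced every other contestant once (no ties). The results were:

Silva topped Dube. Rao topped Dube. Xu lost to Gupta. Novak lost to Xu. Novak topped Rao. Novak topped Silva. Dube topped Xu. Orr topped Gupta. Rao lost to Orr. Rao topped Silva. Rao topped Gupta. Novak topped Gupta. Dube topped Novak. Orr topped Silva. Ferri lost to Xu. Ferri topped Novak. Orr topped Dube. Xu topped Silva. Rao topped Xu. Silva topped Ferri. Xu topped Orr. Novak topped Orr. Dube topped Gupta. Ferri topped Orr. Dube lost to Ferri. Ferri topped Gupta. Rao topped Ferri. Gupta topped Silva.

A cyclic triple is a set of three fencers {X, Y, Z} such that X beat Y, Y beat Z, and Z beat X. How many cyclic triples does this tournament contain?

Win totals: Rao 5, Xu 4, Silva 2, Orr 4, Dube 3, Gupta 2, Novak 4, Ferri 4.
A fencer with w wins dominates both others in C(w,2) triples; summing gives 10 + 6 + 1 + 6 + 3 + 1 + 6 + 6 = 39 transitive triples.
Total triples C(8,3) = 56, so cyclic triples = 56 − 39 = 17.

17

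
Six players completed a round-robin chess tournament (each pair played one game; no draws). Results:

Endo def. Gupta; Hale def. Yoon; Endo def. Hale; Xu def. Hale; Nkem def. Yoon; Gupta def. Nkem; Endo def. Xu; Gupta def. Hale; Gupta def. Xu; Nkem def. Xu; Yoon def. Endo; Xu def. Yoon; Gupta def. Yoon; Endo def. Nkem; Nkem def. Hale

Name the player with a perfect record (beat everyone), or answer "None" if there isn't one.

Highest win total is Gupta with 4 (out of 5 possible).
Gupta lost to Endo, so no player went undefeated.

None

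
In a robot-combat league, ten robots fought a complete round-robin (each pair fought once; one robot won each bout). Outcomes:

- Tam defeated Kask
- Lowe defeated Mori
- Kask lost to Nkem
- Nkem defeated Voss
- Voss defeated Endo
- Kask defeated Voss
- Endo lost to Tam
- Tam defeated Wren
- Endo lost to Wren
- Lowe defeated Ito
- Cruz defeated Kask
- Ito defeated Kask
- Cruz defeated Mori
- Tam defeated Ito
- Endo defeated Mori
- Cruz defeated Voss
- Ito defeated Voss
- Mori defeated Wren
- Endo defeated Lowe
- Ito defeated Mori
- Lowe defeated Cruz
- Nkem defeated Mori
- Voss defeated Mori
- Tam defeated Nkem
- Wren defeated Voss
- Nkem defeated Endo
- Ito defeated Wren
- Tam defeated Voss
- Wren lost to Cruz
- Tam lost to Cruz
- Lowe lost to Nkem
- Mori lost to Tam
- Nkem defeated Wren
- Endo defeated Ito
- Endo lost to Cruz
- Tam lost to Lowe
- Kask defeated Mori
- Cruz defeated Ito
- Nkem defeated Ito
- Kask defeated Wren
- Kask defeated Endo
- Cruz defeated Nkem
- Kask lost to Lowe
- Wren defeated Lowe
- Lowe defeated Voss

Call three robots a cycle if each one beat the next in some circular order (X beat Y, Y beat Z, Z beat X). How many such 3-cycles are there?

16

Win totals: Cruz 8, Lowe 6, Voss 2, Wren 3, Ito 4, Mori 1, Kask 4, Nkem 7, Endo 3, Tam 7.
A robot with w wins dominates both others in C(w,2) triples; summing gives 28 + 15 + 1 + 3 + 6 + 0 + 6 + 21 + 3 + 21 = 104 transitive triples.
Total triples C(10,3) = 120, so cyclic triples = 120 − 104 = 16.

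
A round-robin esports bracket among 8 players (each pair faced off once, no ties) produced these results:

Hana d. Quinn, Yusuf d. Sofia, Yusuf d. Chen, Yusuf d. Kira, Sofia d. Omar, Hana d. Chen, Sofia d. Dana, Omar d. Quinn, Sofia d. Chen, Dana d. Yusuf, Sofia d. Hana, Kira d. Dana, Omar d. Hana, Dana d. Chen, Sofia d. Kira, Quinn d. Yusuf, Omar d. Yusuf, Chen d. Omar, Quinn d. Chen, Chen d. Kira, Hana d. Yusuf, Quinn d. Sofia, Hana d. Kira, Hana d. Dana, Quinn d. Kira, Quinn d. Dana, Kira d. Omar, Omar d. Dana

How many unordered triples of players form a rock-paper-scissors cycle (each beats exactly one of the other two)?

Win totals: Omar 4, Sofia 5, Hana 5, Quinn 5, Kira 2, Yusuf 3, Chen 2, Dana 2.
A player with w wins dominates both others in C(w,2) triples; summing gives 6 + 10 + 10 + 10 + 1 + 3 + 1 + 1 = 42 transitive triples.
Total triples C(8,3) = 56, so cyclic triples = 56 − 42 = 14.

14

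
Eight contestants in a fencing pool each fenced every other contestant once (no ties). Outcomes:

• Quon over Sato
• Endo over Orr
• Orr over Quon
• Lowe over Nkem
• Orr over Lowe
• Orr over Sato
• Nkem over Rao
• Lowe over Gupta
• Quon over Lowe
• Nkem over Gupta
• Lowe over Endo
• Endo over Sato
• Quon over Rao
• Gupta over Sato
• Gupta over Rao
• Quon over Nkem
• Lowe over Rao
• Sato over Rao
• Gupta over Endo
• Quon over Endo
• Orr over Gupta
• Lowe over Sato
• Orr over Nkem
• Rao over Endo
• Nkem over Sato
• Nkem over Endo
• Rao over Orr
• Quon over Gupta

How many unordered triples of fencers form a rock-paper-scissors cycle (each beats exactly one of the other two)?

Win totals: Orr 5, Sato 1, Lowe 5, Quon 6, Nkem 4, Rao 2, Gupta 3, Endo 2.
A fencer with w wins dominates both others in C(w,2) triples; summing gives 10 + 0 + 10 + 15 + 6 + 1 + 3 + 1 = 46 transitive triples.
Total triples C(8,3) = 56, so cyclic triples = 56 − 46 = 10.

10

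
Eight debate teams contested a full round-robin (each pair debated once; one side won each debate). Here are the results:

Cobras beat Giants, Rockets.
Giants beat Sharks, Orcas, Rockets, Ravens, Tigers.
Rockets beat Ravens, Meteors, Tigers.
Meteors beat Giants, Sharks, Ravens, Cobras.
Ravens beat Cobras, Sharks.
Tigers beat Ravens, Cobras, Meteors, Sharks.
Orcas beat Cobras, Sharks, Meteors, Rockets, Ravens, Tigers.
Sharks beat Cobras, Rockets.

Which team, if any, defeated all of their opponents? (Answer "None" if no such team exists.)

Highest win total is Orcas with 6 (out of 7 possible).
Orcas lost to Giants, so no team went undefeated.

None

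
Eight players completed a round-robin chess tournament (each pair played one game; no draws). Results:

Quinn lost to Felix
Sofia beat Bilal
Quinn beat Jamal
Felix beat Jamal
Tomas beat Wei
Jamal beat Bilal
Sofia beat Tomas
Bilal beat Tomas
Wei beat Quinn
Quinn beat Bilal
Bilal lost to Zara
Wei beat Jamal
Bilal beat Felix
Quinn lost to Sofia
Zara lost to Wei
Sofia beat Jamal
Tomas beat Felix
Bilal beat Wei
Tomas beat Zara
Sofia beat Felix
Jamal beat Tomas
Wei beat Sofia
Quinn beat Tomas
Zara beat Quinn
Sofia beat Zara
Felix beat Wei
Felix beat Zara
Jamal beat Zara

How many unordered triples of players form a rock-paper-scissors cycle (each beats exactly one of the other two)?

Win totals: Jamal 3, Wei 4, Felix 4, Quinn 3, Tomas 3, Bilal 3, Sofia 6, Zara 2.
A player with w wins dominates both others in C(w,2) triples; summing gives 3 + 6 + 6 + 3 + 3 + 3 + 15 + 1 = 40 transitive triples.
Total triples C(8,3) = 56, so cyclic triples = 56 − 40 = 16.

16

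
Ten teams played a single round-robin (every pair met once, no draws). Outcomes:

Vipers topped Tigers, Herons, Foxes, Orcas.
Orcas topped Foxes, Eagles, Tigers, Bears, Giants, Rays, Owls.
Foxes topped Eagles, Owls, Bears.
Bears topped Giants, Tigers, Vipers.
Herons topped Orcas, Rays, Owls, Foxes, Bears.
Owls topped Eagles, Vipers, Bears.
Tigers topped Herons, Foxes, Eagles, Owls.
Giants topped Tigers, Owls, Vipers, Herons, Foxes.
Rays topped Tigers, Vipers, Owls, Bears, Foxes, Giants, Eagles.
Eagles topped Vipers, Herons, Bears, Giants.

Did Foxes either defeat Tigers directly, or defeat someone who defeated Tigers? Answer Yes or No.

Foxes did not beat Tigers directly.
Foxes beat Bears, Eagles, Owls. Of those, Bears beat Tigers.

Yes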